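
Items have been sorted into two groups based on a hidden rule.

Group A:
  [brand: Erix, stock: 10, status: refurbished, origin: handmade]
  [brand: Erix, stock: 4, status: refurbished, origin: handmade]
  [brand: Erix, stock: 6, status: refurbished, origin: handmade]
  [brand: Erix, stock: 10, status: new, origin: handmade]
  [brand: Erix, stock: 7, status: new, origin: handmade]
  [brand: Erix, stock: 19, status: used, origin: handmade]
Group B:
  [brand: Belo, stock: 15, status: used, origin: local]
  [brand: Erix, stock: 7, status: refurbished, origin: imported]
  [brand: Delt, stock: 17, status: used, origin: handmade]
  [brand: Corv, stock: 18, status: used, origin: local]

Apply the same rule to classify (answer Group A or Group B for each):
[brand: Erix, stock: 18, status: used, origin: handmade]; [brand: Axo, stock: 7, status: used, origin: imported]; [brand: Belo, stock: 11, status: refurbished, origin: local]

Group A, Group B, Group B

The simplest hypothesis consistent with all the labels is: brand is Erix AND origin is handmade.
[brand: Erix, stock: 18, status: used, origin: handmade]: brand is Erix, origin is handmade — passes, so Group A. [brand: Axo, stock: 7, status: used, origin: imported]: brand is Axo, origin is imported — fails the rule, so Group B. [brand: Belo, stock: 11, status: refurbished, origin: local]: brand is Belo, origin is local — fails the rule, so Group B.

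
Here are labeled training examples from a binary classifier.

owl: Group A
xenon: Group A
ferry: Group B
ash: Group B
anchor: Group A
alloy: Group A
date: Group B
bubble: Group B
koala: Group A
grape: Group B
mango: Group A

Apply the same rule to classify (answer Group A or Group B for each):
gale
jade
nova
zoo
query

Checking candidate rules against both groups, what survives is: contains 'o'.
gale: Group B (no 'o').
jade: Group B (no 'o').
nova: Group A (has 'o').
zoo: Group A (has 'o').
query: Group B (no 'o').

Group B, Group B, Group A, Group A, Group B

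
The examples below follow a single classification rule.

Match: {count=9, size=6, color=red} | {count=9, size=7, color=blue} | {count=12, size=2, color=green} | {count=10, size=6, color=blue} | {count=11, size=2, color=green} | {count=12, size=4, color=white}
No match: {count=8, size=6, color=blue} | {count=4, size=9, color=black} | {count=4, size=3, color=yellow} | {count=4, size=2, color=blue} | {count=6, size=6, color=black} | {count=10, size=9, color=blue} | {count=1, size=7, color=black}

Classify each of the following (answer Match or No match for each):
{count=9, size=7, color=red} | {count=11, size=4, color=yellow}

Match, Match

The common property of the 'Match' items is: count ≥ 9 AND size ≤ 7. No 'No match' item has it.
{count=9, size=7, color=red}: Match (count = 9, size = 7).
{count=11, size=4, color=yellow}: Match (count = 11, size = 4).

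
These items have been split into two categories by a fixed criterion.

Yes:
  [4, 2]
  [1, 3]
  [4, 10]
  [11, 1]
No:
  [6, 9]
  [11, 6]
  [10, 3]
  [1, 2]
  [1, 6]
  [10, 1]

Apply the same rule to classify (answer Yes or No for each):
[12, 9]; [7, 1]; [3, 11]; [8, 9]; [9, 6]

No, Yes, Yes, No, No

The simplest hypothesis consistent with all the labels is: sum is even.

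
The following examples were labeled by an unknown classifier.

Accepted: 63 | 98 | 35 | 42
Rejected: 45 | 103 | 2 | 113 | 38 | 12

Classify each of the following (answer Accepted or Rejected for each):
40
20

Rejected, Rejected

A rule that fits every label: multiple of 7 — true of each 'Accepted' example, false of each 'Rejected' one.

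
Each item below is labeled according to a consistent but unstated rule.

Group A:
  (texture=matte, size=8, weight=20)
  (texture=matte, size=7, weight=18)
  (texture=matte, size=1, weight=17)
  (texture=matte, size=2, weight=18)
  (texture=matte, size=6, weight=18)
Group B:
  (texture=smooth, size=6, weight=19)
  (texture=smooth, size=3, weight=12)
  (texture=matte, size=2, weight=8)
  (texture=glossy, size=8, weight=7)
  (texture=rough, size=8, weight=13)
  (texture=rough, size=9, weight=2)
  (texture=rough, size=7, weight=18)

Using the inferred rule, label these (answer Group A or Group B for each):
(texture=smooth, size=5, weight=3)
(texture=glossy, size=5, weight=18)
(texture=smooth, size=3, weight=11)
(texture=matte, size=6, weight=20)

The distinguishing property — texture is matte AND weight ≥ 12 — holds for all the 'Group A' cases and none of the 'Group B' cases.
(texture=smooth, size=5, weight=3): texture is smooth, weight = 3, does not satisfy this → Group B.
(texture=glossy, size=5, weight=18): texture is glossy, weight = 18, does not satisfy this → Group B.
(texture=smooth, size=3, weight=11): texture is smooth, weight = 11, does not satisfy this → Group B.
(texture=matte, size=6, weight=20): texture is matte, weight = 20, has this property → Group A.

Group B, Group B, Group B, Group A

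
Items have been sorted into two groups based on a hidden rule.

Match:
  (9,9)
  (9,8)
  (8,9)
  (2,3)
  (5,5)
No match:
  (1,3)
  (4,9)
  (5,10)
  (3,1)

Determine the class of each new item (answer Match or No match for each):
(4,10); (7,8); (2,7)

No match, Match, No match

Every 'Match' example satisfies: |first − second| ≤ 1. None of the 'No match' examples do.
(4,10) → |4−10| = 6 → No match.
(7,8) → |7−8| = 1 → Match.
(2,7) → |2−7| = 5 → No match.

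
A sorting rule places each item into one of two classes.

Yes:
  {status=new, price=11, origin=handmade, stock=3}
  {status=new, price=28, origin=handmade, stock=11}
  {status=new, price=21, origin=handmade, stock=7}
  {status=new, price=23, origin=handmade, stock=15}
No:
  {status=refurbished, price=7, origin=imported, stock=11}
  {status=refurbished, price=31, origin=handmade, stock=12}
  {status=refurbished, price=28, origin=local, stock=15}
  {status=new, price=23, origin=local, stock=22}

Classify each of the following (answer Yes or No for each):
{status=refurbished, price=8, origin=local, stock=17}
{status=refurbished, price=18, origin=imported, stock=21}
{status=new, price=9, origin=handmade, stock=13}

No, No, Yes

The classifier is using: origin is handmade AND status is new.
{status=refurbished, price=8, origin=local, stock=17}: origin is local, status is refurbished, doesn't match → No.
{status=refurbished, price=18, origin=imported, stock=21}: origin is imported, status is refurbished, doesn't match → No.
{status=new, price=9, origin=handmade, stock=13}: origin is handmade, status is new, qualifies → Yes.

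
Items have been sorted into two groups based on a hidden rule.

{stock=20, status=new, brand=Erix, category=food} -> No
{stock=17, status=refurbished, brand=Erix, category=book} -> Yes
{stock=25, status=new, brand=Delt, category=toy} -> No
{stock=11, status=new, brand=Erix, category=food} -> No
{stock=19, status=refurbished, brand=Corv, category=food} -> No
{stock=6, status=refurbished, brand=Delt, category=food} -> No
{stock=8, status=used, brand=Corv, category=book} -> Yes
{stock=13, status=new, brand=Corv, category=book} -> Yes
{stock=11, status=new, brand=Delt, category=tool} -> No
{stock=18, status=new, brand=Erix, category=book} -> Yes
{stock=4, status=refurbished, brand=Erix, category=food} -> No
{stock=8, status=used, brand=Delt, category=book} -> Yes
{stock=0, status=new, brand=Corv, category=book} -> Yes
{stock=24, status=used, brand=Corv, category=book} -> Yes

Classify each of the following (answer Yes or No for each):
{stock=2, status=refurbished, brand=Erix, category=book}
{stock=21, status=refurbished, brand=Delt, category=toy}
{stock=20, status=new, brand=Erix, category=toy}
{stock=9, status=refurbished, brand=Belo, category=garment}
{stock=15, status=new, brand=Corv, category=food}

Checking candidate rules against both groups, what survives is: category is book.
{stock=2, status=refurbished, brand=Erix, category=book}: category is book, passes → Yes.
{stock=21, status=refurbished, brand=Delt, category=toy}: category is toy, fails this test → No.
{stock=20, status=new, brand=Erix, category=toy}: category is toy, fails this test → No.
{stock=9, status=refurbished, brand=Belo, category=garment}: category is garment, fails this test → No.
{stock=15, status=new, brand=Corv, category=food}: category is food, fails this test → No.

Yes, No, No, No, No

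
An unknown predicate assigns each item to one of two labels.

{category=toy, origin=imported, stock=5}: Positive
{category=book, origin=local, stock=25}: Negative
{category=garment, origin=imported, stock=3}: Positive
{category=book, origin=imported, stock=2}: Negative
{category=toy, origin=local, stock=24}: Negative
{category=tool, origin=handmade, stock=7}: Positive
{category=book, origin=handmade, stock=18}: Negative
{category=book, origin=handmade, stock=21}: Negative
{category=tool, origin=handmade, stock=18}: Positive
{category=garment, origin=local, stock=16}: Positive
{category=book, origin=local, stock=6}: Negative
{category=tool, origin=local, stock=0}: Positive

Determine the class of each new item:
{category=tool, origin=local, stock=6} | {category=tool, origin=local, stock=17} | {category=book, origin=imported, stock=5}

Every 'Positive' example satisfies: category is not book AND stock ≤ 18. None of the 'Negative' examples do.
Positive: {category=tool, origin=local, stock=6}, since category is tool, stock = 6. Positive: {category=tool, origin=local, stock=17}, since category is tool, stock = 17. Negative: {category=book, origin=imported, stock=5}, since category is book, stock = 5.

Positive, Positive, Negative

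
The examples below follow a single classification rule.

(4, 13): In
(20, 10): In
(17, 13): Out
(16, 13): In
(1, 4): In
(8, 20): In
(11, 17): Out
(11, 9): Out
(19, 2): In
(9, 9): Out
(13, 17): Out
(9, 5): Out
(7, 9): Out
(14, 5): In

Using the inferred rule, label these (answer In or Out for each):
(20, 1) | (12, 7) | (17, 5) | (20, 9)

Every 'In' example satisfies: product is even. None of the 'Out' examples do.
In: (20, 1), since 20·1 = 20. In: (12, 7), since 12·7 = 84. Out: (17, 5), since 17·5 = 85. In: (20, 9), since 20·9 = 180.

In, In, Out, In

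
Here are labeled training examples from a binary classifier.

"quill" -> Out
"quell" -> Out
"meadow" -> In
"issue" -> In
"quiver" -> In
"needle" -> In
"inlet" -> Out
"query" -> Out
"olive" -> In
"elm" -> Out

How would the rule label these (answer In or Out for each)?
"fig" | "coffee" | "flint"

Out, In, Out

The simplest hypothesis consistent with all the labels is: has ≥ 3 vowels.
"fig": Out (1 vowel). "coffee": In (3 vowels). "flint": Out (1 vowel).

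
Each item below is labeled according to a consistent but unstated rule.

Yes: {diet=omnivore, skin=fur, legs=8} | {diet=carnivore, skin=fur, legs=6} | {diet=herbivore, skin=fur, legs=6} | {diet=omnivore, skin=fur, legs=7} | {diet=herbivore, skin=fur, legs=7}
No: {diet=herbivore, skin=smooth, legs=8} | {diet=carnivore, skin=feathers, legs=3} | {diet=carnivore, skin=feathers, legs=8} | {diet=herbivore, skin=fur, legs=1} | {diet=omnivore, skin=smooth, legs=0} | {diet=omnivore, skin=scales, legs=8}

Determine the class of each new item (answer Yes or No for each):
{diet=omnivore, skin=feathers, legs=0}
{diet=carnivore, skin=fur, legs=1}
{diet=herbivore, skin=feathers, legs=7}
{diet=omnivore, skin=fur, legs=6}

No, No, No, Yes

The simplest hypothesis consistent with all the labels is: skin is fur AND legs ≥ 3.
{diet=omnivore, skin=feathers, legs=0}: skin is feathers, legs = 0 — fails the rule, so No. {diet=carnivore, skin=fur, legs=1}: skin is fur, legs = 1 — fails the rule, so No. {diet=herbivore, skin=feathers, legs=7}: skin is feathers, legs = 7 — fails the rule, so No. {diet=omnivore, skin=fur, legs=6}: skin is fur, legs = 6 — satisfies this, so Yes.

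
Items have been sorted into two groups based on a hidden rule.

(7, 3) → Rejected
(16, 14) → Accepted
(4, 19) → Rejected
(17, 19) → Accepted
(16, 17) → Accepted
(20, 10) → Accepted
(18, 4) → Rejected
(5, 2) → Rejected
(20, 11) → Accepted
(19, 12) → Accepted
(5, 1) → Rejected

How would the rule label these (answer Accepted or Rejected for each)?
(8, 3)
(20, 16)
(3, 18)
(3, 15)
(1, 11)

One predicate separates the groups cleanly: sum ≥ 30.

Rejected, Accepted, Rejected, Rejected, Rejected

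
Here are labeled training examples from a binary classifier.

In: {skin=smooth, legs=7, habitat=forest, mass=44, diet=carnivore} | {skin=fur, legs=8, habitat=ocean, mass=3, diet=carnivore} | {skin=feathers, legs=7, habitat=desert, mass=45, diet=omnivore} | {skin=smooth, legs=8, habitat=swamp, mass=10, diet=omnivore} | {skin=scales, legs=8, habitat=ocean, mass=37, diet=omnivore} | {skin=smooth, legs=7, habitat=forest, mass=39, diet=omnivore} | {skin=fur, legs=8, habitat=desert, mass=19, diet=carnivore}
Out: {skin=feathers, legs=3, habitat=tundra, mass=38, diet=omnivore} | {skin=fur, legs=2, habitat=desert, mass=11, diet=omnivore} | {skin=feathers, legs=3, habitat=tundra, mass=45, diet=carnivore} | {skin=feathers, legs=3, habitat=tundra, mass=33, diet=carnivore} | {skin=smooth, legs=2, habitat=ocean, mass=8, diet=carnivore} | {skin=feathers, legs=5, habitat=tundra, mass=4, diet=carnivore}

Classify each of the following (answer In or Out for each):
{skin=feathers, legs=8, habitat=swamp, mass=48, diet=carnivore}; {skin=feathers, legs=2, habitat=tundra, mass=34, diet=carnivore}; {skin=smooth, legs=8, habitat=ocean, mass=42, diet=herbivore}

In, Out, In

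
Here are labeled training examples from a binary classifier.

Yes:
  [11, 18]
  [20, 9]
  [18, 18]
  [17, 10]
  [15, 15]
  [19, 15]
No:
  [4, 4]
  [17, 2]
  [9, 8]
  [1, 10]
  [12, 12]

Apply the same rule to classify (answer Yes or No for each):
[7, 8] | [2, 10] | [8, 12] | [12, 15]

The simplest hypothesis consistent with all the labels is: sum ≥ 27.

No, No, No, Yes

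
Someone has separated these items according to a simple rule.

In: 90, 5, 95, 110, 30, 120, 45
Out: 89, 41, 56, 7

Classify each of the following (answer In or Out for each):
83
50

The classifier is using: multiple of 5.
83 → 83 = 5·16 + 3 → Out. 50 → 50 = 5·10 → In.

Out, In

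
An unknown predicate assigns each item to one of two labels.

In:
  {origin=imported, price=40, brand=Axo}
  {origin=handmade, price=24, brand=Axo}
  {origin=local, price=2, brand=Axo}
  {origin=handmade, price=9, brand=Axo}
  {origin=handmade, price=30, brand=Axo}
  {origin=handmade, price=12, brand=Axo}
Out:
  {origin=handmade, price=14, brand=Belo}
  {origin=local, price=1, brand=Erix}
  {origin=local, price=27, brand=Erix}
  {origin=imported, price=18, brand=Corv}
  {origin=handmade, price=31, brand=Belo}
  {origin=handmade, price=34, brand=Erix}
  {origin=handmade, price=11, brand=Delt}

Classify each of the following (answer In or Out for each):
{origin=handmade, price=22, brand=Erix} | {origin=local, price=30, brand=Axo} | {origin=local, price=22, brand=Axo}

Looking at the examples, the only property every 'In' case has and every 'Out' case lacks is: brand is Axo.
{origin=handmade, price=22, brand=Erix}: Out (brand is Erix). {origin=local, price=30, brand=Axo}: In (brand is Axo). {origin=local, price=22, brand=Axo}: In (brand is Axo).

Out, In, In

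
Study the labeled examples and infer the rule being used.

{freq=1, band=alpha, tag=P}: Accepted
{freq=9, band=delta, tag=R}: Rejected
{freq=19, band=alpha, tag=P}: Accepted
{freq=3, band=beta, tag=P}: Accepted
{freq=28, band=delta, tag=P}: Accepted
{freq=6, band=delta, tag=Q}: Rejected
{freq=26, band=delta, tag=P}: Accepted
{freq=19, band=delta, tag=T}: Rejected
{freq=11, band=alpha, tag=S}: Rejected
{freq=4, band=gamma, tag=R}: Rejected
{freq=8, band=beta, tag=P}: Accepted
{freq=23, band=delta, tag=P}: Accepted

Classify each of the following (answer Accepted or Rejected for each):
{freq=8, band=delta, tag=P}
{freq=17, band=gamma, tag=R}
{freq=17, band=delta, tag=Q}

The rule appears to be: tag is P.

Accepted, Rejected, Rejected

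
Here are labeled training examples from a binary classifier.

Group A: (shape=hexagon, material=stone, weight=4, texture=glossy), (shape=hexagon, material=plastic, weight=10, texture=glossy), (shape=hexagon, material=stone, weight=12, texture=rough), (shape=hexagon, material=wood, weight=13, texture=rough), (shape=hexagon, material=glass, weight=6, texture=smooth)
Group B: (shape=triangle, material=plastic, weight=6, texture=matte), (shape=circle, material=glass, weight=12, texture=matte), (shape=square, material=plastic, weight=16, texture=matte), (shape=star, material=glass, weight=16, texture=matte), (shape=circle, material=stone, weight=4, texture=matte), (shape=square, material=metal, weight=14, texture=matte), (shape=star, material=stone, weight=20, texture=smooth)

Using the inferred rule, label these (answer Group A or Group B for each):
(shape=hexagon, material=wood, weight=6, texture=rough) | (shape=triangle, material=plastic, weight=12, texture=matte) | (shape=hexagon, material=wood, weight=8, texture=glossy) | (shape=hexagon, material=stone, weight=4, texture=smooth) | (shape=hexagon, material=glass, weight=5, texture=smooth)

Looking at the examples, the only property every 'Group A' case has and every 'Group B' case lacks is: shape is hexagon.

Group A, Group B, Group A, Group A, Group A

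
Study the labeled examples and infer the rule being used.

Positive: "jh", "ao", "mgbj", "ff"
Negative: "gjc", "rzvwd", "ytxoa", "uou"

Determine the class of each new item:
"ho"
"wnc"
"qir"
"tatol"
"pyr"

Positive, Negative, Negative, Negative, Negative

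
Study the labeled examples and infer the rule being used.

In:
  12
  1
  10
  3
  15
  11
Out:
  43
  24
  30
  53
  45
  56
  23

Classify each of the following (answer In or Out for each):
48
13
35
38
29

Out, In, Out, Out, Out

The pattern is that an item is 'In' exactly when: at most 15.
48 — 48 > 15, hence Out. 13 — 13 ≤ 15, hence In. 35 — 35 > 15, hence Out. 38 — 38 > 15, hence Out. 29 — 29 > 15, hence Out.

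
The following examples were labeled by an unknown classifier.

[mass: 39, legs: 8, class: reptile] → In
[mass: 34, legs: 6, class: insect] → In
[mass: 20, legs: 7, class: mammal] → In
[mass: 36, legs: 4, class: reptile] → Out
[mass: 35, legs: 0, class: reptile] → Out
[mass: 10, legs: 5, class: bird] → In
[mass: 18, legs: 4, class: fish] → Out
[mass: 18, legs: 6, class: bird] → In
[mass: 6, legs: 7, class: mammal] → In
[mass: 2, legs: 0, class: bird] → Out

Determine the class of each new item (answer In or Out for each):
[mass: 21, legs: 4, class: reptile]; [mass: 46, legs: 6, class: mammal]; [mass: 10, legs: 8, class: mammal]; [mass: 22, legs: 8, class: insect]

Out, In, In, In

The pattern is that an item is 'In' exactly when: legs ≥ 5.
[mass: 21, legs: 4, class: reptile] → legs = 4 → Out. [mass: 46, legs: 6, class: mammal] → legs = 6 → In. [mass: 10, legs: 8, class: mammal] → legs = 8 → In. [mass: 22, legs: 8, class: insect] → legs = 8 → In.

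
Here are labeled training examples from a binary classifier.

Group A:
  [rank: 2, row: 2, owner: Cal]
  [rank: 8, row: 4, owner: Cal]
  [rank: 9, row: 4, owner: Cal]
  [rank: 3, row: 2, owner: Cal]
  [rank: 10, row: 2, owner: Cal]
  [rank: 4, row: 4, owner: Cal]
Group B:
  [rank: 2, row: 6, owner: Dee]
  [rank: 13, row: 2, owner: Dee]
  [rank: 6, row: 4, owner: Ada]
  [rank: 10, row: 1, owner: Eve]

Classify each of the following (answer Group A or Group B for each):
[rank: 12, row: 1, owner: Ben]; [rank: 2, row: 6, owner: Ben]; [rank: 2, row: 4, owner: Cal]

Group B, Group B, Group A

'Group A' ⟺ owner is Cal.
[rank: 12, row: 1, owner: Ben] — owner is Ben, hence Group B. [rank: 2, row: 6, owner: Ben] — owner is Ben, hence Group B. [rank: 2, row: 4, owner: Cal] — owner is Cal, hence Group A.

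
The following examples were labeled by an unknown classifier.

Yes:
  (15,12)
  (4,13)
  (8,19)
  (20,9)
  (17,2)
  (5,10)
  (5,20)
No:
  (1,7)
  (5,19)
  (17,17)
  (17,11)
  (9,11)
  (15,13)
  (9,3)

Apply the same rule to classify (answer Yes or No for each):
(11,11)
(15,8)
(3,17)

Every 'Yes' example satisfies: sum is odd. None of the 'No' examples do.
(11,11): No (11+11 = 22).
(15,8): Yes (15+8 = 23).
(3,17): No (3+17 = 20).

No, Yes, No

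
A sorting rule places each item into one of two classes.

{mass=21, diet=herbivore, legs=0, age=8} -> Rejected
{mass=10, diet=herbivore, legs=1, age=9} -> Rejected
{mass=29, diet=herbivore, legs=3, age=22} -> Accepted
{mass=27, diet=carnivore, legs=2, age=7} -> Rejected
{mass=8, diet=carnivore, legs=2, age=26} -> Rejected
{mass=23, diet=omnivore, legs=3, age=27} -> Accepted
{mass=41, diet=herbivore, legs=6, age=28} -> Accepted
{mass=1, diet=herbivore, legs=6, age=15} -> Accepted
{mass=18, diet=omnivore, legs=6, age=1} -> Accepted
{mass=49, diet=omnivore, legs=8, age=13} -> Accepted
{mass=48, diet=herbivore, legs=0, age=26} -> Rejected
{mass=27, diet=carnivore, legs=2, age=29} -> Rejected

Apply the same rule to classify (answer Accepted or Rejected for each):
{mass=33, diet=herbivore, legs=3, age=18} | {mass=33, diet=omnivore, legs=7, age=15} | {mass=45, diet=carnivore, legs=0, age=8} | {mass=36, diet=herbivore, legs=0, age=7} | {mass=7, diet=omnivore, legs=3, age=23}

All 'Accepted' examples share one property — legs ≥ 3 — and every 'Rejected' example lacks it.
{mass=33, diet=herbivore, legs=3, age=18} → legs = 3 → Accepted.
{mass=33, diet=omnivore, legs=7, age=15} → legs = 7 → Accepted.
{mass=45, diet=carnivore, legs=0, age=8} → legs = 0 → Rejected.
{mass=36, diet=herbivore, legs=0, age=7} → legs = 0 → Rejected.
{mass=7, diet=omnivore, legs=3, age=23} → legs = 3 → Accepted.

Accepted, Accepted, Rejected, Rejected, Accepted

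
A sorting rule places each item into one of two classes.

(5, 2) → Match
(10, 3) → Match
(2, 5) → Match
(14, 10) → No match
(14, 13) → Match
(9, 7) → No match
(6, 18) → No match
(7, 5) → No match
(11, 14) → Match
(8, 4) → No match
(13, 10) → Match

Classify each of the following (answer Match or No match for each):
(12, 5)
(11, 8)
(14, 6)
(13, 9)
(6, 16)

Match, Match, No match, No match, No match

Every 'Match' example satisfies: sum is odd. None of the 'No match' examples do.
(12, 5): 12+5 = 17, meets the rule → Match. (11, 8): 11+8 = 19, meets the rule → Match. (14, 6): 14+6 = 20, fails this test → No match. (13, 9): 13+9 = 22, fails this test → No match. (6, 16): 6+16 = 22, fails this test → No match.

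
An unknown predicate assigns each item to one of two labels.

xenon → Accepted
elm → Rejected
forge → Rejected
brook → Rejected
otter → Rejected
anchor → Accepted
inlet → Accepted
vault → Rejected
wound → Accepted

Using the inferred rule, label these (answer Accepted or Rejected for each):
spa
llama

A rule that fits every label: contains 'n' — true of each 'Accepted' example, false of each 'Rejected' one.
Rejected: spa, since no 'n'. Rejected: llama, since no 'n'.

Rejected, Rejected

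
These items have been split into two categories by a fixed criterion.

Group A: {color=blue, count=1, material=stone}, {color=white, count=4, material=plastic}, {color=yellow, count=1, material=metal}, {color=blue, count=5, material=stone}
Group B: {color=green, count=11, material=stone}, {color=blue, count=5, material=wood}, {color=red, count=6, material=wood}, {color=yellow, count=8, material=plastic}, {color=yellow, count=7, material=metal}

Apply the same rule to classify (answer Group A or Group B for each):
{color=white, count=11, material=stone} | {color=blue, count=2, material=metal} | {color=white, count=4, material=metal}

Group B, Group A, Group A

A rule that fits every label: material is not wood AND count ≤ 5 — true of each 'Group A' example, false of each 'Group B' one.
{color=white, count=11, material=stone}: Group B (material is stone, count = 11).
{color=blue, count=2, material=metal}: Group A (material is metal, count = 2).
{color=white, count=4, material=metal}: Group A (material is metal, count = 4).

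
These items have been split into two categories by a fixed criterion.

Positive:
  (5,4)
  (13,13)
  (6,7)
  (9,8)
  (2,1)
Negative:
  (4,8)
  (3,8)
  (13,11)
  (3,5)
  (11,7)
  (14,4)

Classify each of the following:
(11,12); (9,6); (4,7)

Positive, Negative, Negative

The classifier is using: |first − second| ≤ 1.
(11,12) — |11−12| = 1, hence Positive. (9,6) — |9−6| = 3, hence Negative. (4,7) — |4−7| = 3, hence Negative.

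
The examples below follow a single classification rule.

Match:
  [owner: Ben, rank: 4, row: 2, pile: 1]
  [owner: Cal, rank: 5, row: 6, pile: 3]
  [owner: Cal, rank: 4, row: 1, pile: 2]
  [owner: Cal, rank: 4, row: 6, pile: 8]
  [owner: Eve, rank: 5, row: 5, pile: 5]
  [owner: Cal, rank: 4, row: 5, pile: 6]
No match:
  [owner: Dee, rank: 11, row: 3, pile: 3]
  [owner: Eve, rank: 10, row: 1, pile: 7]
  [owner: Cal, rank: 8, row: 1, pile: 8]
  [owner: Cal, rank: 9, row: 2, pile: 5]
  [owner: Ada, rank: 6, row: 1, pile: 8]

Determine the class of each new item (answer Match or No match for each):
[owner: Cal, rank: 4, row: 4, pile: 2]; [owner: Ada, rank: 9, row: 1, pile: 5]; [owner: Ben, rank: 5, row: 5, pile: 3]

Match, No match, Match

One predicate separates the groups cleanly: rank ≤ 5.
[owner: Cal, rank: 4, row: 4, pile: 2] → rank = 4 → Match. [owner: Ada, rank: 9, row: 1, pile: 5] → rank = 9 → No match. [owner: Ben, rank: 5, row: 5, pile: 3] → rank = 5 → Match.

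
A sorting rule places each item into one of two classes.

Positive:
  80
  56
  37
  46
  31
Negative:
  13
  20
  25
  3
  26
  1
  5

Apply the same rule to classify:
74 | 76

Positive, Positive

All 'Positive' examples share one property — at least 31 — and every 'Negative' example lacks it.
74: 74 ≥ 31 — satisfies this, so Positive.
76: 76 ≥ 31 — satisfies this, so Positive.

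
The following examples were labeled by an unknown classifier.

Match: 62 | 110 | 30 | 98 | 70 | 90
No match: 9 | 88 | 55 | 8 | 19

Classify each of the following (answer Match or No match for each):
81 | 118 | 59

The common property of the 'Match' items is: ≡ 2 (mod 4). No 'No match' item has it.
No match: 81, since 81 mod 4 = 1. Match: 118, since 118 mod 4 = 2. No match: 59, since 59 mod 4 = 3.

No match, Match, No match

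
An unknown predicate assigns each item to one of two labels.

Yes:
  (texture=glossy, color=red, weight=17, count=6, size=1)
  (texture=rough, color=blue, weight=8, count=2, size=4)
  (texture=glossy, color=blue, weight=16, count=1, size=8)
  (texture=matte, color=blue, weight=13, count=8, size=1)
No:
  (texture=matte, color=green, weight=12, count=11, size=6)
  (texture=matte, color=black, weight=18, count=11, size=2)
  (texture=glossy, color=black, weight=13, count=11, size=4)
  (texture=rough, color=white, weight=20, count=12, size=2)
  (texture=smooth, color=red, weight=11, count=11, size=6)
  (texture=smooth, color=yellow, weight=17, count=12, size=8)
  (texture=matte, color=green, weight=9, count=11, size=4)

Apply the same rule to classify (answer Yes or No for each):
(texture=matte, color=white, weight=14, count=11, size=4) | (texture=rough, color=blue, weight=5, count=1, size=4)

No, Yes

The distinguishing property — count ≤ 8 — holds for all the 'Yes' cases and none of the 'No' cases.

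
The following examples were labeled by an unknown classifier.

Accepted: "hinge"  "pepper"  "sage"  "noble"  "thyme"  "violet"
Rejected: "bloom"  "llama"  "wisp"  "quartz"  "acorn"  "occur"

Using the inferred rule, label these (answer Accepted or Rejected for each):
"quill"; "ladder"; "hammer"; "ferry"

Rejected, Accepted, Accepted, Accepted

Every 'Accepted' example satisfies: contains 'e'. None of the 'Rejected' examples do.
"quill" → no 'e' → Rejected.
"ladder" → has 'e' → Accepted.
"hammer" → has 'e' → Accepted.
"ferry" → has 'e' → Accepted.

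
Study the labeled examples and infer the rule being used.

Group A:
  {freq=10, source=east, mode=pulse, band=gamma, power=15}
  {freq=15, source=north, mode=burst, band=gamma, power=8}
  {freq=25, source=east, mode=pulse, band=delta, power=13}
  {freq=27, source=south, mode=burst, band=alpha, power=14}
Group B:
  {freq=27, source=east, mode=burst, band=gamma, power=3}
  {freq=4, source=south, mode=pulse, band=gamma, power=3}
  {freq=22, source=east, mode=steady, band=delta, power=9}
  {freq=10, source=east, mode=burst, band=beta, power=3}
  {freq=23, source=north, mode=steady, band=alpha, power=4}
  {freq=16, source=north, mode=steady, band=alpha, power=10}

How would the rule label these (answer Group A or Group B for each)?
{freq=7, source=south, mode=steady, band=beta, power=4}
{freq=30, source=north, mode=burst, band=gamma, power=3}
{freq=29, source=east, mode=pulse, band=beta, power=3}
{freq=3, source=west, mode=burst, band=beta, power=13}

Group B, Group B, Group B, Group A

All 'Group A' examples share one property — power = 8 OR power ≥ 13 — and every 'Group B' example lacks it.
Group B: {freq=7, source=south, mode=steady, band=beta, power=4}, since power = 4. Group B: {freq=30, source=north, mode=burst, band=gamma, power=3}, since power = 3. Group B: {freq=29, source=east, mode=pulse, band=beta, power=3}, since power = 3. Group A: {freq=3, source=west, mode=burst, band=beta, power=13}, since power = 13.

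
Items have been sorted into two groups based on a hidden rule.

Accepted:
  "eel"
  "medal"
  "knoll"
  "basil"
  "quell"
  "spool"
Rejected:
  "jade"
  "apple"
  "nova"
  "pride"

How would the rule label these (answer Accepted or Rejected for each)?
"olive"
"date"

Rejected, Rejected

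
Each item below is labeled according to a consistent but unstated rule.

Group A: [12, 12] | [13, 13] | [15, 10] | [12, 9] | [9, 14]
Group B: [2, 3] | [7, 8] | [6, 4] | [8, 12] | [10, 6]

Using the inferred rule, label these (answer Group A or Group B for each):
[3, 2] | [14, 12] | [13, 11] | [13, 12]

Group B, Group A, Group A, Group A

The rule appears to be: sum ≥ 21.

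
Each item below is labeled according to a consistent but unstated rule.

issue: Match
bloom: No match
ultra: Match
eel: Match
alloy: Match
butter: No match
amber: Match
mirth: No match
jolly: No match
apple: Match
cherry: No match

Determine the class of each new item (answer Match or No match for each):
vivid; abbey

No match, Match

A rule that fits every label: starts with a vowel — true of each 'Match' example, false of each 'No match' one.
No match: vivid, since starts with 'v'. Match: abbey, since starts with 'a'.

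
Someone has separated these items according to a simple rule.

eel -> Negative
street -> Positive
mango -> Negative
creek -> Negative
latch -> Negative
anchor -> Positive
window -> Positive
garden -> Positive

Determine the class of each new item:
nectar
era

The simplest hypothesis consistent with all the labels is: even length.
Positive: nectar, since length 6. Negative: era, since length 3.

Positive, Negative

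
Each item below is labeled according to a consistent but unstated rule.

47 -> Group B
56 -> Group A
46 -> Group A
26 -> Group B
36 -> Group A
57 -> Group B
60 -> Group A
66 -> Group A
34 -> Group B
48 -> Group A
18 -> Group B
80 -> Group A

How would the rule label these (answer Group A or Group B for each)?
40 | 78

The common property of the 'Group A' items is: even AND at least 36. No 'Group B' item has it.
Group A: 40, since 40 is even, 40 ≥ 36.
Group A: 78, since 78 is even, 78 ≥ 36.

Group A, Group A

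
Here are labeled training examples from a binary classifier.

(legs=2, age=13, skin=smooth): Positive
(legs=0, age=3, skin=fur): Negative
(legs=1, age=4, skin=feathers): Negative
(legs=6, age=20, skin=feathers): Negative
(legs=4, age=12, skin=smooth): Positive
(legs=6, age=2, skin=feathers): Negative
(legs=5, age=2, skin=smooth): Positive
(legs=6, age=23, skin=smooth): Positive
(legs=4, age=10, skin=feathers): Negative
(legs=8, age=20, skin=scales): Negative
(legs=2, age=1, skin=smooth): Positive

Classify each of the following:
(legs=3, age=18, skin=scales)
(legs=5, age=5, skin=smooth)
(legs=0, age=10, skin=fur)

Negative, Positive, Negative

Comparing the two groups points to one rule — skin is smooth.
(legs=3, age=18, skin=scales): skin is scales — doesn't qualify, so Negative.
(legs=5, age=5, skin=smooth): skin is smooth — meets the rule, so Positive.
(legs=0, age=10, skin=fur): skin is fur — doesn't qualify, so Negative.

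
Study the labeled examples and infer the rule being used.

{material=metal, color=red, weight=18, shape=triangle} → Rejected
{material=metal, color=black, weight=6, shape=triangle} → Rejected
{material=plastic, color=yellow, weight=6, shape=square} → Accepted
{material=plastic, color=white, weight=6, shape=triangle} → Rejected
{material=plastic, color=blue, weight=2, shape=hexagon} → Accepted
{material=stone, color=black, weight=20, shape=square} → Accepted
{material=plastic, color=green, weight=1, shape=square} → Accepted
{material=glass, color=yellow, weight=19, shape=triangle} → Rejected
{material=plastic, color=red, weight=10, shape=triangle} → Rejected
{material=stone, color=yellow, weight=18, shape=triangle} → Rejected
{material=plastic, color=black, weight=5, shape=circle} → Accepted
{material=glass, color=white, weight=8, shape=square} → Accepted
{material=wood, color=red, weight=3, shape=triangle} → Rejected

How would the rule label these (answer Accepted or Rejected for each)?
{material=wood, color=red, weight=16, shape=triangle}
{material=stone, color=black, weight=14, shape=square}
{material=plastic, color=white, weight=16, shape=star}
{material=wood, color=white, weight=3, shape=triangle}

Rejected, Accepted, Accepted, Rejected

The pattern is that an item is 'Accepted' exactly when: shape is not triangle.
Rejected: {material=wood, color=red, weight=16, shape=triangle}, since shape is triangle. Accepted: {material=stone, color=black, weight=14, shape=square}, since shape is square. Accepted: {material=plastic, color=white, weight=16, shape=star}, since shape is star. Rejected: {material=wood, color=white, weight=3, shape=triangle}, since shape is triangle.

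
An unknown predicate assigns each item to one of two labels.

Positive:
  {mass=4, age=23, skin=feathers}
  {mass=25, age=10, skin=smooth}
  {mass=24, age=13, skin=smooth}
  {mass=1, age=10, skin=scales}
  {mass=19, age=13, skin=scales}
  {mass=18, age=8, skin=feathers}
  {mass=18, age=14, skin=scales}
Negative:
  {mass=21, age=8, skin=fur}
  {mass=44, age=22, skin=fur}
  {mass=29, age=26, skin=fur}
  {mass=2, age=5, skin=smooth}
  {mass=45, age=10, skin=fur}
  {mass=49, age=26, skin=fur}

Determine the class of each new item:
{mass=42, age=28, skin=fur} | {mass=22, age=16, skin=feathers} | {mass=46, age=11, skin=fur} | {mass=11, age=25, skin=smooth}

The common property of the 'Positive' items is: skin is not fur AND age ≥ 8. No 'Negative' item has it.

Negative, Positive, Negative, Positive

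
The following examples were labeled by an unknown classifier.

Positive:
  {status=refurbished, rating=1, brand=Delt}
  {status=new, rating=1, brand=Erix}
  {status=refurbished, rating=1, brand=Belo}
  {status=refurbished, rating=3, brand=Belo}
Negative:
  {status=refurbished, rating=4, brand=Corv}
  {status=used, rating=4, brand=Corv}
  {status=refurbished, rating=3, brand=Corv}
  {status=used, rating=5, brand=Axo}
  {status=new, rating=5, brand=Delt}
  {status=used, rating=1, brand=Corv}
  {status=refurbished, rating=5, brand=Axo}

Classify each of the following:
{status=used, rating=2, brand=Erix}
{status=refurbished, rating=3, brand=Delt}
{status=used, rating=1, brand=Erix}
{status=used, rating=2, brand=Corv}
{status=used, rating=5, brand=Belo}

The pattern is that an item is 'Positive' exactly when: brand is not Corv AND rating ≤ 3.

Positive, Positive, Positive, Negative, Negative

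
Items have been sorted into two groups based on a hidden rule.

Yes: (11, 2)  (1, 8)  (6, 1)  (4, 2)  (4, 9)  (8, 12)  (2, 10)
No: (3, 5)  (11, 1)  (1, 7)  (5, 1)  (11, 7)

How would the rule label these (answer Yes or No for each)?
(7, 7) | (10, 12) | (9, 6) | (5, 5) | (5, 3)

All 'Yes' examples share one property — product is even — and every 'No' example lacks it.
(7, 7): No (7·7 = 49).
(10, 12): Yes (10·12 = 120).
(9, 6): Yes (9·6 = 54).
(5, 5): No (5·5 = 25).
(5, 3): No (5·3 = 15).

No, Yes, Yes, No, No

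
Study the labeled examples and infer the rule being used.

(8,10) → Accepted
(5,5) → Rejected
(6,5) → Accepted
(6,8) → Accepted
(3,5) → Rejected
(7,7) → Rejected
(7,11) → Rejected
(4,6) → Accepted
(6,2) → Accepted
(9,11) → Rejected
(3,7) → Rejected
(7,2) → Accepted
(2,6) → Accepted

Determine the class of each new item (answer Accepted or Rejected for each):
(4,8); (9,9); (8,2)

A rule that fits every label: product is even — true of each 'Accepted' example, false of each 'Rejected' one.
(4,8): Accepted (4·8 = 32). (9,9): Rejected (9·9 = 81). (8,2): Accepted (8·2 = 16).

Accepted, Rejected, Accepted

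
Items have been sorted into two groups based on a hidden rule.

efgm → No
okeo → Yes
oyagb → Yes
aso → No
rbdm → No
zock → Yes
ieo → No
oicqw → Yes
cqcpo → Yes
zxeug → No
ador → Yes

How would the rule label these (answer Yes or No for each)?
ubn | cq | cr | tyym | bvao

No, No, No, No, Yes

The pattern is that an item is 'Yes' exactly when: length ≥ 4 AND contains 'o'.
No: ubn, since length 3, no 'o'. No: cq, since length 2, no 'o'. No: cr, since length 2, no 'o'. No: tyym, since length 4, no 'o'. Yes: bvao, since length 4, has 'o'.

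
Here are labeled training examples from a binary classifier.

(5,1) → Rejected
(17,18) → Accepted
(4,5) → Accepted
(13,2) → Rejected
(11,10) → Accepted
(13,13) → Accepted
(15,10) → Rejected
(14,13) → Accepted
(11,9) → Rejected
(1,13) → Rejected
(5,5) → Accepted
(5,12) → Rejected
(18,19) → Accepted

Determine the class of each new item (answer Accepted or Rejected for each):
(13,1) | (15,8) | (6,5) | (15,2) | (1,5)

The classifier is using: |first − second| ≤ 1.
(13,1): |13−1| = 12, fails the rule → Rejected. (15,8): |15−8| = 7, fails the rule → Rejected. (6,5): |6−5| = 1, matches → Accepted. (15,2): |15−2| = 13, fails the rule → Rejected. (1,5): |1−5| = 4, fails the rule → Rejected.

Rejected, Rejected, Accepted, Rejected, Rejected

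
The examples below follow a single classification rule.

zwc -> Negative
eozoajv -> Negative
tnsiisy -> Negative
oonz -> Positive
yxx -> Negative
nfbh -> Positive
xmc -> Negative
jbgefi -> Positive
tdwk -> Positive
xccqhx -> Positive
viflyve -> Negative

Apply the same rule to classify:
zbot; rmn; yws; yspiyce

The rule appears to be: even length.
Positive: zbot, since length 4.
Negative: rmn, since length 3.
Negative: yws, since length 3.
Negative: yspiyce, since length 7.

Positive, Negative, Negative, Negative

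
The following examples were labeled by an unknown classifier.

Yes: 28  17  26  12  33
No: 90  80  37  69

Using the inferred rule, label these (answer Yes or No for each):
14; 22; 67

Yes, Yes, No

All 'Yes' examples share one property — at most 33 — and every 'No' example lacks it.
14 → 14 ≤ 33 → Yes. 22 → 22 ≤ 33 → Yes. 67 → 67 > 33 → No.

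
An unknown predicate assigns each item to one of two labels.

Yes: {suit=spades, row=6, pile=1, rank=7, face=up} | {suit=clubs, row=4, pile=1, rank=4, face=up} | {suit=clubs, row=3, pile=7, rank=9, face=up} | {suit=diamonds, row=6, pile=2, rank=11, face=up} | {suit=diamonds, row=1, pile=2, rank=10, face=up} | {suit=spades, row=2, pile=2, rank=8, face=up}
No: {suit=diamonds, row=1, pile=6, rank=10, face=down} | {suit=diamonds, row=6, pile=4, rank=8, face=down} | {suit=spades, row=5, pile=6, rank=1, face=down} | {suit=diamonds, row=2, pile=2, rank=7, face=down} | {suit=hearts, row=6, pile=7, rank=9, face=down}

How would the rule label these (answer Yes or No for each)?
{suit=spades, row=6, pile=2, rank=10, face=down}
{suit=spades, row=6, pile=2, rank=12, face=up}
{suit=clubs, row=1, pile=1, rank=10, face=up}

Every 'Yes' example satisfies: face is up. None of the 'No' examples do.

No, Yes, Yes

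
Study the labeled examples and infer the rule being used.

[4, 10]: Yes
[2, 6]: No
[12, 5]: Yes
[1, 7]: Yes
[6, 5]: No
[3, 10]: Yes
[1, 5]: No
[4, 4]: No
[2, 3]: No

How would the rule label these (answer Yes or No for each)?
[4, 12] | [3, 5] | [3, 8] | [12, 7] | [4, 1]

The classifier is using: max ≥ 7.

Yes, No, Yes, Yes, No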